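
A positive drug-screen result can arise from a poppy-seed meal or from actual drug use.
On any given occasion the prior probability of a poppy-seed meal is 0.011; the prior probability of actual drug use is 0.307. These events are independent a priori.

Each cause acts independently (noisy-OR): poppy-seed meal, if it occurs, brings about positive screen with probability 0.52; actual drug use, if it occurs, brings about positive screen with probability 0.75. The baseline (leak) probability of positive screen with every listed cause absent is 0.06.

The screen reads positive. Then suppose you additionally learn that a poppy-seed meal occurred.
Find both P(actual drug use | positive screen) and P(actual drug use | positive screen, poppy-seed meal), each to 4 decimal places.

P(actual drug use | positive screen) ≈ 0.8385; P(actual drug use | positive screen, poppy-seed meal) ≈ 0.4173

Under noisy-OR, P(positive screen | causes) = 1 − (1−0.06)·∏(1−qᵢ) over the active causes.
Enumerate the 4 (poppy-seed meal, actual drug use) configurations and weight by the priors:
  P(positive screen) = 0.06*0.989*0.693 + 0.765*0.989*0.307 + 0.5488*0.011*0.693 + 0.8872*0.011*0.307
        = 0.041123 + 0.232272 + 0.004184 + 0.002996 = 0.280575
Configurations with actual drug use contribute 0.235268, so
  P(actual drug use | positive screen) = 0.235268 / 0.280575 ≈ 0.8385

Now also conditioning on poppy-seed meal=true:
P(positive screen | poppy-seed meal) = 0.5488×0.693 + 0.8872×0.307 = 0.380318 + 0.272370 = 0.652688
Of this, 0.272370 comes from 0.8872×0.307 (the actual drug use=true cases).
So P(actual drug use | positive screen, poppy-seed meal) = 0.272370/0.652688 ≈ 0.4173.
This is intercausal reasoning (explaining away): once poppy-seed meal accounts for the positive screen, actual drug use becomes less likely.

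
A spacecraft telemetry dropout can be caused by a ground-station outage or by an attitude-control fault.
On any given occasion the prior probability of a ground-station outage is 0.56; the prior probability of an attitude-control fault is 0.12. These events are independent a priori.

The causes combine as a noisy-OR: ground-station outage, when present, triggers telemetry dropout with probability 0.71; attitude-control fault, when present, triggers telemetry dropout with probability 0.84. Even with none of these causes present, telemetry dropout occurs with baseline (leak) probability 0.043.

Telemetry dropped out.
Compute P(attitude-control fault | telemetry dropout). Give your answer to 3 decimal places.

P(attitude-control fault | telemetry dropout) ≈ 0.226

Under noisy-OR, P(telemetry dropout | causes) = 1 − (1−0.043)·∏(1−qᵢ) over the active causes.
Enumerate the 4 (ground-station outage, attitude-control fault) configurations and weight by the priors:
  P(telemetry dropout) = 0.043·0.44·0.88 + 0.84688·0.44·0.12 + 0.72247·0.56·0.88 + 0.955595·0.56·0.12
        = 0.016650 + 0.044715 + 0.356033 + 0.064216 = 0.481614
Keeping only the attitude-control fault-present terms gives 0.108931, so
  P(attitude-control fault | telemetry dropout) = 0.108931 / 0.481614 ≈ 0.226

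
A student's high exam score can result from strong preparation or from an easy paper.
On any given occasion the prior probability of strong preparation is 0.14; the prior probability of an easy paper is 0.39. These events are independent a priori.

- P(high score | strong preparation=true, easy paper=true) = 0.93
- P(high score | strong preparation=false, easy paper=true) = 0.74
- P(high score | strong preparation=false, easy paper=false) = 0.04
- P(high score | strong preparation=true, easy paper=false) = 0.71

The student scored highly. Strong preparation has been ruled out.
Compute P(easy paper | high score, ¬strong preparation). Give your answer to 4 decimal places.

Sum P(high score|·) weighted by the priors over both values of easy paper:
  P(high score | ¬strong preparation) = 0.04·0.61 + 0.74·0.39
        = 0.024400 + 0.288600 = 0.313000
Keeping only the easy paper-present terms gives 0.288600, so
  P(easy paper | high score, ¬strong preparation) = 0.288600 / 0.313000 ≈ 0.9220

P(easy paper | high score, ¬strong preparation) ≈ 0.9220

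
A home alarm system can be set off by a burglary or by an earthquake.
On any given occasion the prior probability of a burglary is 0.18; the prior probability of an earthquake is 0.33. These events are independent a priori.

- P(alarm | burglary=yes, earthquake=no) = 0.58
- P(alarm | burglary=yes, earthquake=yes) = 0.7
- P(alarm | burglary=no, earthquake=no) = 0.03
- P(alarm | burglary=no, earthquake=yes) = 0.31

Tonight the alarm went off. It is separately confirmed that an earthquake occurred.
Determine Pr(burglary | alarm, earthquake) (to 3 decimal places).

Pr(burglary | alarm, earthquake) ≈ 0.331

For the numerator, keep only burglary=true terms: 0.7×0.18 = 0.126000
Denominator P(alarm | earthquake): 0.31×0.82 + 0.7×0.18 = 0.380200
Posterior = 0.126000 / 0.380200 ≈ 0.331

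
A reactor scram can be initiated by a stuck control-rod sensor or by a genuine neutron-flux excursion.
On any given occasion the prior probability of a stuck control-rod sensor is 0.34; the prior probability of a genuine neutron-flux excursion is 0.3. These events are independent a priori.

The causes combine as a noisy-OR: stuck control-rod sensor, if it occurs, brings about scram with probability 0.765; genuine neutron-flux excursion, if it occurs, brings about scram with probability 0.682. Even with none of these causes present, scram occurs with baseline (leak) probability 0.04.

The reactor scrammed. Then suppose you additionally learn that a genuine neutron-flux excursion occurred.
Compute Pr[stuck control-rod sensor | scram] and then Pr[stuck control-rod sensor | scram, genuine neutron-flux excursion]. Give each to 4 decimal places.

Pr[stuck control-rod sensor | scram] ≈ 0.6413; Pr[stuck control-rod sensor | scram, genuine neutron-flux excursion] ≈ 0.4077

Under noisy-OR, P(scram | causes) = 1 − (1−0.04)·∏(1−qᵢ) over the active causes.
P(scram) = 0.04×0.66×0.7 + 0.69472×0.66×0.3 + 0.7744×0.34×0.7 + 0.928259×0.34×0.3 = 0.018480 + 0.137555 + 0.184307 + 0.094682 = 0.435024
The stuck control-rod sensor-present share is 0.184307 + 0.094682 = 0.278989.
So P(stuck control-rod sensor | scram) = 0.278989/0.435024 ≈ 0.6413.

With the extra evidence:
Numerator (weight on configurations with stuck control-rod sensor): 0.928259·0.34 = 0.315608
The normalizing constant is 0.69472·0.66 + 0.928259·0.34 = 0.774123
Posterior = 0.315608 / 0.774123 ≈ 0.4077
The drop from 0.6413 to 0.4077 is the explaining-away (discounting) effect.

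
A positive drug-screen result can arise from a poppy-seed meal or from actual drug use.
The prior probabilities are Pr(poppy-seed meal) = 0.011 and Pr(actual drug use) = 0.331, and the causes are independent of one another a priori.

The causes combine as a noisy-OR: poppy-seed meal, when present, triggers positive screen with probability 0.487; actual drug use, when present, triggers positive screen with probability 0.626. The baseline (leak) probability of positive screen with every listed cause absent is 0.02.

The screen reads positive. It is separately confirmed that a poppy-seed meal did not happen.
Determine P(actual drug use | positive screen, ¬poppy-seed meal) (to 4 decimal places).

P(actual drug use | positive screen, ¬poppy-seed meal) ≈ 0.9400

Under noisy-OR, P(positive screen | causes) = 1 − (1−0.02)·∏(1−qᵢ) over the active causes.
Numerator (weight on configurations with actual drug use): 0.63348*0.331 = 0.209682
The normalizing constant is 0.02*0.669 + 0.63348*0.331 = 0.223062
P(actual drug use | positive screen, ¬poppy-seed meal) = 0.209682/0.223062 ≈ 0.9400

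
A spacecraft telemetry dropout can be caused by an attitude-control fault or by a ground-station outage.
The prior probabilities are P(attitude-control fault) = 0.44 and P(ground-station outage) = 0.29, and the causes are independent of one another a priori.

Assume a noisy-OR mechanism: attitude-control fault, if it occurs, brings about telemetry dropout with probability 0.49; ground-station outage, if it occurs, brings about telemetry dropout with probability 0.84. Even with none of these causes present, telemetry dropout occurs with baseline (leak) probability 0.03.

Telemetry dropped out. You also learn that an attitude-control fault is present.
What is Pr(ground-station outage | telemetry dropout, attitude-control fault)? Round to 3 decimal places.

Under noisy-OR, P(telemetry dropout | causes) = 1 − (1−0.03)·∏(1−qᵢ) over the active causes.
By total probability over both values of ground-station outage:
  P(telemetry dropout | attitude-control fault) = 0.5053×0.71 + 0.920848×0.29
        = 0.358763 + 0.267046 = 0.625809
The terms with ground-station outage present sum to 0.267046, so
  P(ground-station outage | telemetry dropout, attitude-control fault) = 0.267046 / 0.625809 ≈ 0.427

Pr(ground-station outage | telemetry dropout, attitude-control fault) ≈ 0.427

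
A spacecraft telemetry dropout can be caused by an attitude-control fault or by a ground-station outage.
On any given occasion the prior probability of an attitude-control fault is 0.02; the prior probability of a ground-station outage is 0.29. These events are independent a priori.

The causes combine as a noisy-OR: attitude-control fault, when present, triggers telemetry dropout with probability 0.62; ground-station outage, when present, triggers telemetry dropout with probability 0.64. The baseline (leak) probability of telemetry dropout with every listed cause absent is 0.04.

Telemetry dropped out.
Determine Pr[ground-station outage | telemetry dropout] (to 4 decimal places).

Under noisy-OR, P(telemetry dropout | causes) = 1 − (1−0.04)·∏(1−qᵢ) over the active causes.
Enumerate the 4 (attitude-control fault, ground-station outage) configurations and weight by the priors:
  P(telemetry dropout) = 0.04*0.98*0.71 + 0.6544*0.98*0.29 + 0.6352*0.02*0.71 + 0.868672*0.02*0.29
        = 0.027832 + 0.185980 + 0.009020 + 0.005038 = 0.227870
Keeping only the ground-station outage-present terms gives 0.191018, so
  P(ground-station outage | telemetry dropout) = 0.191018 / 0.227870 ≈ 0.8383

Pr[ground-station outage | telemetry dropout] ≈ 0.8383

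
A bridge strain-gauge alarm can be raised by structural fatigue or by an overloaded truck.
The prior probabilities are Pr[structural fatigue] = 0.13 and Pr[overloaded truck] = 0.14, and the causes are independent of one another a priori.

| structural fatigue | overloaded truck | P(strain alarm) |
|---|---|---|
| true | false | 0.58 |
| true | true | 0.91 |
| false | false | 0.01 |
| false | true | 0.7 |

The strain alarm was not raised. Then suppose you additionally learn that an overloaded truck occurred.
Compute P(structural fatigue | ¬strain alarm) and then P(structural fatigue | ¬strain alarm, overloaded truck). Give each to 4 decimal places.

P(structural fatigue | ¬strain alarm) ≈ 0.0588; P(structural fatigue | ¬strain alarm, overloaded truck) ≈ 0.0429

For the numerator, keep only structural fatigue=true terms: 0.046956 + 0.001638 = 0.048594
Normalizer over all consistent configurations: 0.99×0.87×0.86 + 0.3×0.87×0.14 + 0.42×0.13×0.86 + 0.09×0.13×0.14 = 0.825852
P(structural fatigue | ¬strain alarm) = 0.048594/0.825852 ≈ 0.0588

With the extra evidence:
Sum P(¬strain alarm|·) weighted by the priors over both values of structural fatigue:
  P(¬strain alarm | overloaded truck) = 0.3*0.87 + 0.09*0.13
        = 0.261000 + 0.011700 = 0.272700
Configurations with structural fatigue contribute 0.011700, so
  P(structural fatigue | ¬strain alarm, overloaded truck) = 0.011700 / 0.272700 ≈ 0.0429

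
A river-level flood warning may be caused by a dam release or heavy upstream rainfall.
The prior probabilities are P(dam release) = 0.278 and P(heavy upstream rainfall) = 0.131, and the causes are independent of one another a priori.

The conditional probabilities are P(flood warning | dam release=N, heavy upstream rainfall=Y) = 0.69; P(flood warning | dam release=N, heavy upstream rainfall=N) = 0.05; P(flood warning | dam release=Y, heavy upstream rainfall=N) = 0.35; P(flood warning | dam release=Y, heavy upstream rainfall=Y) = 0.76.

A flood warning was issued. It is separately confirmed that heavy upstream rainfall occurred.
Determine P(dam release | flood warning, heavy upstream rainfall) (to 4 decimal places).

For the numerator, keep only dam release=true terms: 0.76·0.278 = 0.211280
The normalizing constant is 0.69·0.722 + 0.76·0.278 = 0.709460
Posterior = 0.211280 / 0.709460 ≈ 0.2978

P(dam release | flood warning, heavy upstream rainfall) ≈ 0.2978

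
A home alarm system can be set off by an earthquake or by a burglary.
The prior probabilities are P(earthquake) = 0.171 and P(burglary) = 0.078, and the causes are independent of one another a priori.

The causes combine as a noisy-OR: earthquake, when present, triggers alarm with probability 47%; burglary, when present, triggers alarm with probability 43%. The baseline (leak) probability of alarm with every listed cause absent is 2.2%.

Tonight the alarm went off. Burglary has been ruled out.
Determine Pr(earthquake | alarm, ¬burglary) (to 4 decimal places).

Under noisy-OR, P(alarm | causes) = 1 − (1−0.022)·∏(1−qᵢ) over the active causes.
Sum P(alarm|·) weighted by the priors over both values of earthquake:
  P(alarm | ¬burglary) = 0.022*0.829 + 0.48166*0.171
        = 0.018238 + 0.082364 = 0.100602
Configurations with earthquake contribute 0.082364, so
  P(earthquake | alarm, ¬burglary) = 0.082364 / 0.100602 ≈ 0.8187

Pr(earthquake | alarm, ¬burglary) ≈ 0.8187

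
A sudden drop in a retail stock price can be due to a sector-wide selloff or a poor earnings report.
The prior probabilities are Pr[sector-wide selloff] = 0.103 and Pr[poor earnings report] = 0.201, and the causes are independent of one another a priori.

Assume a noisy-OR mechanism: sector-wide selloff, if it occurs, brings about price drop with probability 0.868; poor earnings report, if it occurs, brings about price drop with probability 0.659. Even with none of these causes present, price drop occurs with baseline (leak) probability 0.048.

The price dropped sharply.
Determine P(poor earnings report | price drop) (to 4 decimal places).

Under noisy-OR, P(price drop | causes) = 1 − (1−0.048)·∏(1−qᵢ) over the active causes.
For the numerator, keep only poor earnings report=true terms: 0.121767 + 0.019816 = 0.141583
Normalizer over all consistent configurations: 0.048*0.897*0.799 + 0.675368*0.897*0.201 + 0.874336*0.103*0.799 + 0.957149*0.103*0.201 = 0.247940
Posterior = 0.141583 / 0.247940 ≈ 0.5710

P(poor earnings report | price drop) ≈ 0.5710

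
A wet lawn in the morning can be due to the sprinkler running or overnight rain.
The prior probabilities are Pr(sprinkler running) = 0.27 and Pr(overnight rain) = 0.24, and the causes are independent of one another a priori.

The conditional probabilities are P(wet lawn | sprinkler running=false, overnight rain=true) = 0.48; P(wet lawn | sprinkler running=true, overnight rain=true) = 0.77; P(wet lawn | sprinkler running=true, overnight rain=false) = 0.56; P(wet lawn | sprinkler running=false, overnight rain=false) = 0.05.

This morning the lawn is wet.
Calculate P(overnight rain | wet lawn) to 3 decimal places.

By total probability over the 4 (sprinkler running, overnight rain) configurations:
  P(wet lawn) = 0.05·0.73·0.76 + 0.48·0.73·0.24 + 0.56·0.27·0.76 + 0.77·0.27·0.24
        = 0.027740 + 0.084096 + 0.114912 + 0.049896 = 0.276644
Configurations with overnight rain contribute 0.133992, so
  P(overnight rain | wet lawn) = 0.133992 / 0.276644 ≈ 0.484

P(overnight rain | wet lawn) ≈ 0.484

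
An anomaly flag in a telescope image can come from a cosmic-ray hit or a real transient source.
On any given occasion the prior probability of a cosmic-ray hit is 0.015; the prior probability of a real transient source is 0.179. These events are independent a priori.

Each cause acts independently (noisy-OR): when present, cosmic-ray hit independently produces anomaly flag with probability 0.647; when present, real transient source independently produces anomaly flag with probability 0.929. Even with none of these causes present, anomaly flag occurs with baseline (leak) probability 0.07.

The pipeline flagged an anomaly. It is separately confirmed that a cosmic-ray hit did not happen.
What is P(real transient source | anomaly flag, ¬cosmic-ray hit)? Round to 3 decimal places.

Under noisy-OR, P(anomaly flag | causes) = 1 − (1−0.07)·∏(1−qᵢ) over the active causes.
P(anomaly flag | ¬cosmic-ray hit) = 0.07×0.821 + 0.93397×0.179 = 0.057470 + 0.167181 = 0.224651
The real transient source-present share is 0.93397×0.179 = 0.167181.
P(real transient source | anomaly flag, ¬cosmic-ray hit) = 0.167181 / 0.224651 ≈ 0.744

P(real transient source | anomaly flag, ¬cosmic-ray hit) ≈ 0.744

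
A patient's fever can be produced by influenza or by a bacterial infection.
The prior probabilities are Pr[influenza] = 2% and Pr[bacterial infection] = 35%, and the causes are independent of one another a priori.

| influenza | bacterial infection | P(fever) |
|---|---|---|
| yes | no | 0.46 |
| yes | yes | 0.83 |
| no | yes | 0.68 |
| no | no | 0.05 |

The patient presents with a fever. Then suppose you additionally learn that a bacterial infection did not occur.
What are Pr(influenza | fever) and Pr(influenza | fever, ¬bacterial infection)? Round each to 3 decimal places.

Enumerate the 4 (influenza, bacterial infection) configurations and weight by the priors:
  P(fever) = 0.05*0.98*0.65 + 0.68*0.98*0.35 + 0.46*0.02*0.65 + 0.83*0.02*0.35
        = 0.031850 + 0.233240 + 0.005980 + 0.005810 = 0.276880
Configurations with influenza contribute 0.011790, so
  P(influenza | fever) = 0.011790 / 0.276880 ≈ 0.043

With the extra evidence:
For the numerator, keep only influenza=true terms: 0.46×0.02 = 0.009200
Denominator P(fever | ¬bacterial infection): 0.05×0.98 + 0.46×0.02 = 0.058200
Posterior = 0.009200 / 0.058200 ≈ 0.158

Pr(influenza | fever) ≈ 0.043; Pr(influenza | fever, ¬bacterial infection) ≈ 0.158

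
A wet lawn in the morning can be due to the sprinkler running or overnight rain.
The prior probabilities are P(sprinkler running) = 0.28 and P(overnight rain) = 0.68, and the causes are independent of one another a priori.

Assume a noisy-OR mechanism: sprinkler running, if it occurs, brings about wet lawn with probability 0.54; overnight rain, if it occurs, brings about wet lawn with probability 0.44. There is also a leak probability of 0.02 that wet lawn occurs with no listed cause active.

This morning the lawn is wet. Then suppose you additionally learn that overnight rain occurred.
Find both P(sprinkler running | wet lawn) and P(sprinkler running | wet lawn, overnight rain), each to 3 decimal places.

P(sprinkler running | wet lawn) ≈ 0.459; P(sprinkler running | wet lawn, overnight rain) ≈ 0.392

Under noisy-OR, P(wet lawn | causes) = 1 − (1−0.02)·∏(1−qᵢ) over the active causes.
P(wet lawn) = 0.02*0.72*0.32 + 0.4512*0.72*0.68 + 0.5492*0.28*0.32 + 0.747552*0.28*0.68 = 0.004608 + 0.220908 + 0.049208 + 0.142334 = 0.417058
Of this, 0.191542 comes from 0.049208 + 0.142334 (the sprinkler running=true cases).
P(sprinkler running | wet lawn) = 0.191542 / 0.417058 ≈ 0.459

With the extra evidence:
Weight on sprinkler running=true, given the evidence: 0.747552·0.28 = 0.209315
The normalizing constant is 0.4512·0.72 + 0.747552·0.28 = 0.534179
Posterior = 0.209315 / 0.534179 ≈ 0.392
This is intercausal reasoning (explaining away): once overnight rain accounts for the wet lawn, sprinkler running becomes less likely.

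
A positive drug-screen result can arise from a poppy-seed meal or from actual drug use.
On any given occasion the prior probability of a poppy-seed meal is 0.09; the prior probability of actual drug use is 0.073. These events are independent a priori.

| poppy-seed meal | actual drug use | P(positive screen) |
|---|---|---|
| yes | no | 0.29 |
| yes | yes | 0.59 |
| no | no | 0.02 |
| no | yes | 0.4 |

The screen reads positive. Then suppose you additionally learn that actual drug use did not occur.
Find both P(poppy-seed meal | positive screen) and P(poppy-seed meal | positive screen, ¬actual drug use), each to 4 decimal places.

P(poppy-seed meal | positive screen) ≈ 0.3925; P(poppy-seed meal | positive screen, ¬actual drug use) ≈ 0.5892

By total probability over the 4 (poppy-seed meal, actual drug use) configurations:
  P(positive screen) = 0.02*0.91*0.927 + 0.4*0.91*0.073 + 0.29*0.09*0.927 + 0.59*0.09*0.073
        = 0.016871 + 0.026572 + 0.024195 + 0.003876 = 0.071514
Keeping only the poppy-seed meal-present terms gives 0.028071, so
  P(poppy-seed meal | positive screen) = 0.028071 / 0.071514 ≈ 0.3925

Now also conditioning on actual drug use≠true:
By total probability over both values of poppy-seed meal:
  P(positive screen | ¬actual drug use) = 0.02×0.91 + 0.29×0.09
        = 0.018200 + 0.026100 = 0.044300
Configurations with poppy-seed meal contribute 0.026100, so
  P(poppy-seed meal | positive screen, ¬actual drug use) = 0.026100 / 0.044300 ≈ 0.5892
Ruling out actual drug use raises the posterior on poppy-seed meal — the flip side of explaining away.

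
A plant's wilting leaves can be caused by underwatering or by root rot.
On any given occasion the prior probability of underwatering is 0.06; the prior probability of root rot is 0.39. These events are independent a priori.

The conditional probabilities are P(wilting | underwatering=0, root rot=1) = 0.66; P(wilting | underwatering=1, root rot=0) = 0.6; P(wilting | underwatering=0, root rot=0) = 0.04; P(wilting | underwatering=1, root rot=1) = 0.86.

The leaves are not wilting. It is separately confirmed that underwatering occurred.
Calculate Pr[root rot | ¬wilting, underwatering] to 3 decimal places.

Sum P(¬wilting|·) weighted by the priors over both values of root rot:
  P(¬wilting | underwatering) = 0.4×0.61 + 0.14×0.39
        = 0.244000 + 0.054600 = 0.298600
Configurations with root rot contribute 0.054600, so
  P(root rot | ¬wilting, underwatering) = 0.054600 / 0.298600 ≈ 0.183

Pr[root rot | ¬wilting, underwatering] ≈ 0.183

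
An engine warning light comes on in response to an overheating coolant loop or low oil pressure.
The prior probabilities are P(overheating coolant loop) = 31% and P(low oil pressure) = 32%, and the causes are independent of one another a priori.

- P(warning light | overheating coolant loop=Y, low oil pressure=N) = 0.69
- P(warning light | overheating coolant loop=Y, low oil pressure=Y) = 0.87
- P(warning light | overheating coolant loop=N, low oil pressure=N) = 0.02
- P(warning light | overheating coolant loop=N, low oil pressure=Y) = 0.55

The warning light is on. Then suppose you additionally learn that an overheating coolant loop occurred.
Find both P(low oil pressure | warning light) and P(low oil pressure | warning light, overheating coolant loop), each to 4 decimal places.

P(low oil pressure | warning light) ≈ 0.5730; P(low oil pressure | warning light, overheating coolant loop) ≈ 0.3724

For the numerator, keep only low oil pressure=true terms: 0.121440 + 0.086304 = 0.207744
Normalizer over all consistent configurations: 0.02·0.69·0.68 + 0.55·0.69·0.32 + 0.69·0.31·0.68 + 0.87·0.31·0.32 = 0.362580
Posterior = 0.207744 / 0.362580 ≈ 0.5730

Now condition on the additional information:
P(warning light | overheating coolant loop) = 0.69×0.68 + 0.87×0.32 = 0.469200 + 0.278400 = 0.747600
Restricting to configurations with low oil pressure present: 0.87×0.32 = 0.278400.
So P(low oil pressure | warning light, overheating coolant loop) = 0.278400/0.747600 ≈ 0.3724.
The drop from 0.5730 to 0.3724 is the explaining-away (discounting) effect.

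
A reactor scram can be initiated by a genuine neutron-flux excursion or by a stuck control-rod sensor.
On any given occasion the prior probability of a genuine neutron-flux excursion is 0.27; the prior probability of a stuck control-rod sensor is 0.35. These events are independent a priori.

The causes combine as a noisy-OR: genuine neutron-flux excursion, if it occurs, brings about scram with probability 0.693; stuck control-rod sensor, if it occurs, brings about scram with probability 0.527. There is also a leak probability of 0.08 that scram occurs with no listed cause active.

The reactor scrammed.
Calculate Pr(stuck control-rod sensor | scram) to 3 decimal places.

Under noisy-OR, P(scram | causes) = 1 − (1−0.08)·∏(1−qᵢ) over the active causes.
Weight on stuck control-rod sensor=true, given the evidence: 0.144317 + 0.081875 = 0.226192
The normalizing constant is 0.08×0.73×0.65 + 0.56484×0.73×0.35 + 0.71756×0.27×0.65 + 0.866406×0.27×0.35 = 0.390084
P(stuck control-rod sensor | scram) = 0.226192/0.390084 ≈ 0.580

Pr(stuck control-rod sensor | scram) ≈ 0.580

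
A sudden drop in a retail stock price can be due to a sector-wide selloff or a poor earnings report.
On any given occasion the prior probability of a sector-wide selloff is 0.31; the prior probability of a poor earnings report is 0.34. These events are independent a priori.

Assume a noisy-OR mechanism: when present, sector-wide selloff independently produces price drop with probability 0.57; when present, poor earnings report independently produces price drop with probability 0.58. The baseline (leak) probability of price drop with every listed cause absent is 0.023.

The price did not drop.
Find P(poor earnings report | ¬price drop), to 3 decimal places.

Under noisy-OR, P(price drop | causes) = 1 − (1−0.023)·∏(1−qᵢ) over the active causes.
Sum P(¬price drop|·) weighted by the priors over the 4 (sector-wide selloff, poor earnings report) configurations:
  P(¬price drop) = 0.977*0.69*0.66 + 0.41034*0.69*0.34 + 0.42011*0.31*0.66 + 0.176446*0.31*0.34
        = 0.444926 + 0.096266 + 0.085955 + 0.018597 = 0.645744
The terms with poor earnings report present sum to 0.114863, so
  P(poor earnings report | ¬price drop) = 0.114863 / 0.645744 ≈ 0.178

P(poor earnings report | ¬price drop) ≈ 0.178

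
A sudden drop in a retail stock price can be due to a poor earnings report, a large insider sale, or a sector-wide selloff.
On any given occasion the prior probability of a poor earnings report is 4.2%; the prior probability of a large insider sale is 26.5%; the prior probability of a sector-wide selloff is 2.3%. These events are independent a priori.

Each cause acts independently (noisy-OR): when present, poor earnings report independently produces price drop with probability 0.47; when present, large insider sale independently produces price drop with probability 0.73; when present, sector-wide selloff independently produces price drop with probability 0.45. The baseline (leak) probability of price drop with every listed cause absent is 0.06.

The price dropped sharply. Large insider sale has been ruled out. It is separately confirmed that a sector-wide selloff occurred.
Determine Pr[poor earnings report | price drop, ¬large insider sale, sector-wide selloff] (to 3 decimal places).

Pr[poor earnings report | price drop, ¬large insider sale, sector-wide selloff] ≈ 0.062

Under noisy-OR, P(price drop | causes) = 1 − (1−0.06)·∏(1−qᵢ) over the active causes.
Weight on poor earnings report=true, given the evidence: 0.72599·0.042 = 0.030492
The normalizing constant is 0.483·0.958 + 0.72599·0.042 = 0.493206
P(poor earnings report | price drop, ¬large insider sale, sector-wide selloff) = 0.030492/0.493206 ≈ 0.062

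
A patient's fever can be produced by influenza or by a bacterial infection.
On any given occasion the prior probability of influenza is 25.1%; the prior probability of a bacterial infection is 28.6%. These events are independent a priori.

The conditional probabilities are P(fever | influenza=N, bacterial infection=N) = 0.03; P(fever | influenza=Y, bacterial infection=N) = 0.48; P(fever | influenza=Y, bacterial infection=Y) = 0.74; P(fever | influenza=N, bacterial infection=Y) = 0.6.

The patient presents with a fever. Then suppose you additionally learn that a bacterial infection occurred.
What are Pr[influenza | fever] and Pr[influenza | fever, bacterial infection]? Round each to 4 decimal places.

Pr[influenza | fever] ≈ 0.4904; Pr[influenza | fever, bacterial infection] ≈ 0.2924

By total probability over the 4 (influenza, bacterial infection) configurations:
  P(fever) = 0.03×0.749×0.714 + 0.6×0.749×0.286 + 0.48×0.251×0.714 + 0.74×0.251×0.286
        = 0.016044 + 0.128528 + 0.086023 + 0.053122 = 0.283717
Configurations with influenza contribute 0.139145, so
  P(influenza | fever) = 0.139145 / 0.283717 ≈ 0.4904

Now condition on the additional information:
By total probability over both values of influenza:
  P(fever | bacterial infection) = 0.6*0.749 + 0.74*0.251
        = 0.449400 + 0.185740 = 0.635140
The terms with influenza present sum to 0.185740, so
  P(influenza | fever, bacterial infection) = 0.185740 / 0.635140 ≈ 0.2924
This is intercausal reasoning (explaining away): once bacterial infection accounts for the fever, influenza becomes less likely.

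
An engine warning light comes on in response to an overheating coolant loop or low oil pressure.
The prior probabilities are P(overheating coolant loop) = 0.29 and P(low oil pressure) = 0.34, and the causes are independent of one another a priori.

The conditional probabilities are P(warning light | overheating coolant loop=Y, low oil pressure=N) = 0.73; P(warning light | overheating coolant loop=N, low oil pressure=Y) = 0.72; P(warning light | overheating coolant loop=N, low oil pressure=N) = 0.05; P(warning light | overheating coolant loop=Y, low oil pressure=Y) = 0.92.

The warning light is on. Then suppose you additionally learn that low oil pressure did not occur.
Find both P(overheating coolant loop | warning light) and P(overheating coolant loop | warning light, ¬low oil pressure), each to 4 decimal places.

P(overheating coolant loop | warning light) ≈ 0.5388; P(overheating coolant loop | warning light, ¬low oil pressure) ≈ 0.8564

By total probability over the 4 (overheating coolant loop, low oil pressure) configurations:
  P(warning light) = 0.05*0.71*0.66 + 0.72*0.71*0.34 + 0.73*0.29*0.66 + 0.92*0.29*0.34
        = 0.023430 + 0.173808 + 0.139722 + 0.090712 = 0.427672
The terms with overheating coolant loop present sum to 0.230434, so
  P(overheating coolant loop | warning light) = 0.230434 / 0.427672 ≈ 0.5388

Now condition on the additional information:
Weight on overheating coolant loop=true, given the evidence: 0.73*0.29 = 0.211700
The normalizing constant is 0.05*0.71 + 0.73*0.29 = 0.247200
Posterior = 0.211700 / 0.247200 ≈ 0.8564
Ruling out low oil pressure raises the posterior on overheating coolant loop — the flip side of explaining away.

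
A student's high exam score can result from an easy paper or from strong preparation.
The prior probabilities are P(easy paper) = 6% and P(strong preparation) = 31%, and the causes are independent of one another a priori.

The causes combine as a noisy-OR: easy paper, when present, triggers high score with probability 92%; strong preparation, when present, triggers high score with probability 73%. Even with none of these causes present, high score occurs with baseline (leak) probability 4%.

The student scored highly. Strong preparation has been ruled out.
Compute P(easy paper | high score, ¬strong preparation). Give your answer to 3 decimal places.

P(easy paper | high score, ¬strong preparation) ≈ 0.596

Under noisy-OR, P(high score | causes) = 1 − (1−0.04)·∏(1−qᵢ) over the active causes.
P(high score | ¬strong preparation) = 0.04·0.94 + 0.9232·0.06 = 0.037600 + 0.055392 = 0.092992
Of this, 0.055392 comes from 0.9232·0.06 (the easy paper=true cases).
So P(easy paper | high score, ¬strong preparation) = 0.055392/0.092992 ≈ 0.596.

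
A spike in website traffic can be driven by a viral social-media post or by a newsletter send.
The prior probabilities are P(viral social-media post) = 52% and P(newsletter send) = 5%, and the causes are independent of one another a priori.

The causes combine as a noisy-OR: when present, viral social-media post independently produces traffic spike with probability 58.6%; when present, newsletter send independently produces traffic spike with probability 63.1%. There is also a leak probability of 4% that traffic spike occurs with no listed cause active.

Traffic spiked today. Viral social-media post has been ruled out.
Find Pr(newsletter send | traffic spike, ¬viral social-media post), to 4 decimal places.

Under noisy-OR, P(traffic spike | causes) = 1 − (1−0.04)·∏(1−qᵢ) over the active causes.
Sum P(traffic spike|·) weighted by the priors over both values of newsletter send:
  P(traffic spike | ¬viral social-media post) = 0.04·0.95 + 0.64576·0.05
        = 0.038000 + 0.032288 = 0.070288
Configurations with newsletter send contribute 0.032288, so
  P(newsletter send | traffic spike, ¬viral social-media post) = 0.032288 / 0.070288 ≈ 0.4594

Pr(newsletter send | traffic spike, ¬viral social-media post) ≈ 0.4594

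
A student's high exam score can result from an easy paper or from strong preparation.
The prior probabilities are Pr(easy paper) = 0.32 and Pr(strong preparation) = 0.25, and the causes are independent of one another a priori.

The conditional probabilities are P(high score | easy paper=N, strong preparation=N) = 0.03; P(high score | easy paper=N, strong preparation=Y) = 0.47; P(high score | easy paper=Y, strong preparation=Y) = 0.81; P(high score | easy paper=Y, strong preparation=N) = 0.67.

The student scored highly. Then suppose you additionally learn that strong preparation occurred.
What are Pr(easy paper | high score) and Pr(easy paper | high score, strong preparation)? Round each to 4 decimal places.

Pr(easy paper | high score) ≈ 0.7032; Pr(easy paper | high score, strong preparation) ≈ 0.4478

Sum P(high score|·) weighted by the priors over the 4 (easy paper, strong preparation) configurations:
  P(high score) = 0.03*0.68*0.75 + 0.47*0.68*0.25 + 0.67*0.32*0.75 + 0.81*0.32*0.25
        = 0.015300 + 0.079900 + 0.160800 + 0.064800 = 0.320800
Keeping only the easy paper-present terms gives 0.225600, so
  P(easy paper | high score) = 0.225600 / 0.320800 ≈ 0.7032

Now also conditioning on strong preparation=true:
Numerator (weight on configurations with easy paper): 0.81×0.32 = 0.259200
Denominator P(high score | strong preparation): 0.47×0.68 + 0.81×0.32 = 0.578800
P(easy paper | high score, strong preparation) = 0.259200/0.578800 ≈ 0.4478
The drop from 0.7032 to 0.4478 is the explaining-away (discounting) effect.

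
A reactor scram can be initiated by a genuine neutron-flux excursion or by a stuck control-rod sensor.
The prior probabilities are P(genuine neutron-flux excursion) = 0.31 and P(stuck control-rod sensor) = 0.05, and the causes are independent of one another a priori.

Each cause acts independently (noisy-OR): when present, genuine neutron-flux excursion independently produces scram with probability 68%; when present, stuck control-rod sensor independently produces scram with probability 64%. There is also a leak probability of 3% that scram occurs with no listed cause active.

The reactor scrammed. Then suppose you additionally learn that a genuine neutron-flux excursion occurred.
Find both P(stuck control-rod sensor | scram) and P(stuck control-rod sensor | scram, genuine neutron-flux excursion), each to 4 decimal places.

Under noisy-OR, P(scram | causes) = 1 − (1−0.03)·∏(1−qᵢ) over the active causes.
By total probability over the 4 (genuine neutron-flux excursion, stuck control-rod sensor) configurations:
  P(scram) = 0.03×0.69×0.95 + 0.6508×0.69×0.05 + 0.6896×0.31×0.95 + 0.888256×0.31×0.05
        = 0.019665 + 0.022453 + 0.203087 + 0.013768 = 0.258973
Configurations with stuck control-rod sensor contribute 0.036221, so
  P(stuck control-rod sensor | scram) = 0.036221 / 0.258973 ≈ 0.1399

Now also conditioning on genuine neutron-flux excursion=true:
P(scram | genuine neutron-flux excursion) = 0.6896·0.95 + 0.888256·0.05 = 0.655120 + 0.044413 = 0.699533
Of this, 0.044413 comes from 0.888256·0.05 (the stuck control-rod sensor=true cases).
P(stuck control-rod sensor | scram, genuine neutron-flux excursion) = 0.044413 / 0.699533 ≈ 0.0635
This is intercausal reasoning (explaining away): once genuine neutron-flux excursion accounts for the scram, stuck control-rod sensor becomes less likely.

P(stuck control-rod sensor | scram) ≈ 0.1399; P(stuck control-rod sensor | scram, genuine neutron-flux excursion) ≈ 0.0635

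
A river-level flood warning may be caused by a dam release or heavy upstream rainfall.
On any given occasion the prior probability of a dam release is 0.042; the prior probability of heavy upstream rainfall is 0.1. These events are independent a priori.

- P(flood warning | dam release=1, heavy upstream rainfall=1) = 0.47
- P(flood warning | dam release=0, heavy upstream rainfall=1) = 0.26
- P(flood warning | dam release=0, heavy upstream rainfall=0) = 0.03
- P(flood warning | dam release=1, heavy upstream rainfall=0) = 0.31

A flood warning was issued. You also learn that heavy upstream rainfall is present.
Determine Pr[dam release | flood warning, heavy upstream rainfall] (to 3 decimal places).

Enumerate both values of dam release and weight by the priors:
  P(flood warning | heavy upstream rainfall) = 0.26·0.958 + 0.47·0.042
        = 0.249080 + 0.019740 = 0.268820
Keeping only the dam release-present terms gives 0.019740, so
  P(dam release | flood warning, heavy upstream rainfall) = 0.019740 / 0.268820 ≈ 0.073

Pr[dam release | flood warning, heavy upstream rainfall] ≈ 0.073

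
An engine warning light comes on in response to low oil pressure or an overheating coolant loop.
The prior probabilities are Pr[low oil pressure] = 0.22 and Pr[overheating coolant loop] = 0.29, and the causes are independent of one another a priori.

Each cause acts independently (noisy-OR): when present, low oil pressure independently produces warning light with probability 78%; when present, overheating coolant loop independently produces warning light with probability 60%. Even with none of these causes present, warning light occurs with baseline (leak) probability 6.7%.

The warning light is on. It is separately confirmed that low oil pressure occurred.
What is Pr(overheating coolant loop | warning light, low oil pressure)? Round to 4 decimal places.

Pr(overheating coolant loop | warning light, low oil pressure) ≈ 0.3205

Under noisy-OR, P(warning light | causes) = 1 − (1−0.067)·∏(1−qᵢ) over the active causes.
By total probability over both values of overheating coolant loop:
  P(warning light | low oil pressure) = 0.79474×0.71 + 0.917896×0.29
        = 0.564265 + 0.266190 = 0.830455
Configurations with overheating coolant loop contribute 0.266190, so
  P(overheating coolant loop | warning light, low oil pressure) = 0.266190 / 0.830455 ≈ 0.3205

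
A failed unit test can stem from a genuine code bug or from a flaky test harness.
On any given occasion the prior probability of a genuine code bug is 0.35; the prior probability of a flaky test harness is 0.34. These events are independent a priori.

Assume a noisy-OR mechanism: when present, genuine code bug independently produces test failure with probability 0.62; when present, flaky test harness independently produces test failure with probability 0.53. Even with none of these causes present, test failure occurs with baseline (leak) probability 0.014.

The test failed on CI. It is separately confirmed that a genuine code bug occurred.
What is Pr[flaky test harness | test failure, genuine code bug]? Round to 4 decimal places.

Under noisy-OR, P(test failure | causes) = 1 − (1−0.014)·∏(1−qᵢ) over the active causes.
Enumerate both values of flaky test harness and weight by the priors:
  P(test failure | genuine code bug) = 0.62532·0.66 + 0.8239·0.34
        = 0.412711 + 0.280126 = 0.692837
The terms with flaky test harness present sum to 0.280126, so
  P(flaky test harness | test failure, genuine code bug) = 0.280126 / 0.692837 ≈ 0.4043

Pr[flaky test harness | test failure, genuine code bug] ≈ 0.4043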